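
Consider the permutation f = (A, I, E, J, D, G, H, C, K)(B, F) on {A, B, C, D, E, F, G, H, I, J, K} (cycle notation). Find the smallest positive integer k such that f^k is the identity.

18

The cycle type of f is (9, 2).
The order of f is the least common multiple of its cycle lengths: lcm(9, 2) = 18.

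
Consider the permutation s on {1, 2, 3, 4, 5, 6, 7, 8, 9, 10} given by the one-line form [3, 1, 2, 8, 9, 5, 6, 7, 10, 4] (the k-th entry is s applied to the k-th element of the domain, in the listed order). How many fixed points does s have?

No element satisfies s(x) = x, so there are 0 fixed points.

0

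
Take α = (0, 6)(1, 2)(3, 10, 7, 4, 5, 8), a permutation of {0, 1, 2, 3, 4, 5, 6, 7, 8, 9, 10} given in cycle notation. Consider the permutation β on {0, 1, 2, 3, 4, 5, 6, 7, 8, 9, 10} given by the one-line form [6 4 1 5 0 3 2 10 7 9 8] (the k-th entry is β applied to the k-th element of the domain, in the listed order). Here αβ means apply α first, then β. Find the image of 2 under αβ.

First apply α: α(2) = 1, then β(1) = 4. Thus (αβ)(2) = 4.

4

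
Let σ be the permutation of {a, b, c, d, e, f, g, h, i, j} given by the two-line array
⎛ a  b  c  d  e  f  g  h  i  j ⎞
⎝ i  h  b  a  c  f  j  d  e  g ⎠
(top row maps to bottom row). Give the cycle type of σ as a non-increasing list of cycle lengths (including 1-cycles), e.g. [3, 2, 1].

The disjoint cycles are (a i e c b h d)(f)(g j), with lengths 7, 2, 1 in non-increasing order.

[7, 2, 1]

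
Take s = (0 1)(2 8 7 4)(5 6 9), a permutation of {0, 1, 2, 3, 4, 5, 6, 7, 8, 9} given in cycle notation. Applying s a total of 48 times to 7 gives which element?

7 lies in the 4-cycle (2 8 7 4).
On a 4-cycle, s^4 is the identity, so s^48 = s^0 there (48 ≡ 0 mod 4).
So s^48(7) = 7.

7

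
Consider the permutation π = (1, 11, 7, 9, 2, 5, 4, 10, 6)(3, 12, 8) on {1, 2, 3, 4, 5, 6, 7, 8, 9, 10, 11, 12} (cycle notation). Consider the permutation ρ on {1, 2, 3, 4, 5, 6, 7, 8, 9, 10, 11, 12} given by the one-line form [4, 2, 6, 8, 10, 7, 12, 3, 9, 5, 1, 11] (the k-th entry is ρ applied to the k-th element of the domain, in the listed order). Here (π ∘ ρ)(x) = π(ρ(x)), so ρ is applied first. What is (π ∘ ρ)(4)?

3

(π ∘ ρ)(4) = π(ρ(4)). ρ(4) = 8, then π(8) = 3. So (π ∘ ρ)(4) = 3.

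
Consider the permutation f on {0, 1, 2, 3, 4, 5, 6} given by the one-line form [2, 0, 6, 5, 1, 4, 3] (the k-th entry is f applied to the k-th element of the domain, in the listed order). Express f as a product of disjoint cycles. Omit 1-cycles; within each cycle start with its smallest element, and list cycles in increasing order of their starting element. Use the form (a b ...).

(0 2 6 3 5 4 1)

From 0: 0 → 2 → 6 → 3 → 5 → 4 → 1 → 0, closing the cycle (0 2 6 3 5 4 1).
Repeating from the next unused element and collecting all non-trivial cycles gives (0 2 6 3 5 4 1).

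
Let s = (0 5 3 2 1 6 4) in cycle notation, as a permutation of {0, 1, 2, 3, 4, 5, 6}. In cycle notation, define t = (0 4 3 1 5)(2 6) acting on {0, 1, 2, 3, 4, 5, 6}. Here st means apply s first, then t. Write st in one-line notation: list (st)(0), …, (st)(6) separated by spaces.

0 2 5 6 4 1 3

(st)(x) = t(s(x)). Computing each image: t(s(0)) = t(5) = 0, t(s(1)) = t(6) = 2, t(s(2)) = t(1) = 5, t(s(3)) = t(2) = 6, t(s(4)) = t(0) = 4, t(s(5)) = t(3) = 1, t(s(6)) = t(4) = 3.
Hence st = [0 2 5 6 4 1 3].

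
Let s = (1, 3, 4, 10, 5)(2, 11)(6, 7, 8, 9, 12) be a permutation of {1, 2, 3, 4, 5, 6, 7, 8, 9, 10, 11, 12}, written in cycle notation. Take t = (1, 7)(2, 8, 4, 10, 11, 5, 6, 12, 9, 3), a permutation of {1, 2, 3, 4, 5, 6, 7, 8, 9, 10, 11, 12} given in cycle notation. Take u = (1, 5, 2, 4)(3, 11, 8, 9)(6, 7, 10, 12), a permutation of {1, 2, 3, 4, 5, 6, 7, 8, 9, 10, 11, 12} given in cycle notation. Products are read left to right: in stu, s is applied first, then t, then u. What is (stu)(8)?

Apply the permutations in order: s(8) = 9, then t(9) = 3, then u(3) = 11. So (stu)(8) = 11.

11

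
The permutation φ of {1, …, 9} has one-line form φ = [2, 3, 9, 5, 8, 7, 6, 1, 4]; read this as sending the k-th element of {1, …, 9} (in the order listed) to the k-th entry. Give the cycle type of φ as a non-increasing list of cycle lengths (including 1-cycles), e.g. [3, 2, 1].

[7, 2]

The disjoint cycles are (1 2 3 9 4 5 8)(6 7), with lengths 7, 2 in non-increasing order.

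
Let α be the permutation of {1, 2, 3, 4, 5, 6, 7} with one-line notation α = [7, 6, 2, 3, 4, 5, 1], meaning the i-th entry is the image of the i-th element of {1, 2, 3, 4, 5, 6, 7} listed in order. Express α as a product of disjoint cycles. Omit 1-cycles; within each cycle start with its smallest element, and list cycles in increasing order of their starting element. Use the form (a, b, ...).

(1, 7)(2, 6, 5, 4, 3)

Iterating α from 1 gives 1 → 7 → 1; that is the 2-cycle (1, 7).
Continuing from each remaining unvisited element yields (1, 7)(2, 6, 5, 4, 3).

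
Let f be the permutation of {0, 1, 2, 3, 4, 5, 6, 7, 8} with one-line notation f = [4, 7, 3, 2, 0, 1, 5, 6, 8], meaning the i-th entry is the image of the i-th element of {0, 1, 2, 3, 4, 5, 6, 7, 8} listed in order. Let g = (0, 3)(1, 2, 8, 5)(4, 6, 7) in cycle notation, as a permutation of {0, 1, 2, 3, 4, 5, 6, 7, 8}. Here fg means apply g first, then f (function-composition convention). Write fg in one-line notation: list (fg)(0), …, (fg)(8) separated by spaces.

2 3 8 4 5 7 6 0 1

(fg)(x) = f(g(x)). Computing each image: f(g(0)) = f(3) = 2, f(g(1)) = f(2) = 3, f(g(2)) = f(8) = 8, f(g(3)) = f(0) = 4, f(g(4)) = f(6) = 5, f(g(5)) = f(1) = 7, f(g(6)) = f(7) = 6, f(g(7)) = f(4) = 0, f(g(8)) = f(5) = 1.
Hence fg = [2 3 8 4 5 7 6 0 1].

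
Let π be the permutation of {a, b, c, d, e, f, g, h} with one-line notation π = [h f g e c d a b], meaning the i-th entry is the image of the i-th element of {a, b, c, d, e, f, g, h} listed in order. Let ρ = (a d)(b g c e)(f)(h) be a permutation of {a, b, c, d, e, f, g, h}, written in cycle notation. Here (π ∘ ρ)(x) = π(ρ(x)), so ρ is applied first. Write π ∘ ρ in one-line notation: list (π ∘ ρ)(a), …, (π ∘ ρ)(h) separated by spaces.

For each element, apply ρ then π: a → d → e; b → g → a; c → e → c; d → a → h; e → b → f; f → f → d; g → c → g; h → h → b.
Collecting the images, π ∘ ρ = [e a c h f d g b].

e a c h f d g b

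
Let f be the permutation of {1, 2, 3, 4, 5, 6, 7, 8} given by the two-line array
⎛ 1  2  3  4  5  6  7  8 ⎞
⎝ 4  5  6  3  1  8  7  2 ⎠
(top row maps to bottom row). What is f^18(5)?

6

Tracing 5 → 1 → … returns to 5 after 7 steps, so 5 lies in a 7-cycle (1, 4, 3, 6, 8, 2, 5).
Since the cycle has length 7, f^18 acts on it the same as f^4 (18 mod 7 = 4).
Stepping 4 places around the cycle: 5 → 1 → 4 → 3 → 6.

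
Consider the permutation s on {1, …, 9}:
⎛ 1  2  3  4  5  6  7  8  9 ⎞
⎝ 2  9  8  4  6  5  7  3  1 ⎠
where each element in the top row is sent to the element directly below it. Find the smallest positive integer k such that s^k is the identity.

The disjoint-cycle form of s has cycle lengths 3, 2, 2, 1, 1.
Since disjoint cycles commute, ord(s) = lcm(3, 2, 2) = 6.

6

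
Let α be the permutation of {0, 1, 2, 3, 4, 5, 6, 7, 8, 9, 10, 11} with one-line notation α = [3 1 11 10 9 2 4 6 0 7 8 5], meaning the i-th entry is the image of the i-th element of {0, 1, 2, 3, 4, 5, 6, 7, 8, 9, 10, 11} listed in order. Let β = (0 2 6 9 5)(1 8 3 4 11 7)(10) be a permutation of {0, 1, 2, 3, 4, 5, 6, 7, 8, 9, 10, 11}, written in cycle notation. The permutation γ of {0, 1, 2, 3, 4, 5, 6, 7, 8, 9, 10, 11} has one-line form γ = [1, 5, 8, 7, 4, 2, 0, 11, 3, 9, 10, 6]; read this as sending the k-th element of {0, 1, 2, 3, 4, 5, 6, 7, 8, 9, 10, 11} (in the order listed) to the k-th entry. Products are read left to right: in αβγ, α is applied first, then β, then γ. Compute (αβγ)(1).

3

Chase 1: α(1) = 1; β(1) = 8; γ(8) = 3. Hence (αβγ)(1) = 3.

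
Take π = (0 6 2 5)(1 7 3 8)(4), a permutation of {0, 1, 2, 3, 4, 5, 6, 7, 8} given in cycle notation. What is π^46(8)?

8 lies in the 4-cycle (1 7 3 8).
Powers repeat with period 4 on this cycle, and 46 mod 4 = 2, so π^46(8) = π^2(8).
Stepping 2 places around the cycle: 8 → 1 → 7.

7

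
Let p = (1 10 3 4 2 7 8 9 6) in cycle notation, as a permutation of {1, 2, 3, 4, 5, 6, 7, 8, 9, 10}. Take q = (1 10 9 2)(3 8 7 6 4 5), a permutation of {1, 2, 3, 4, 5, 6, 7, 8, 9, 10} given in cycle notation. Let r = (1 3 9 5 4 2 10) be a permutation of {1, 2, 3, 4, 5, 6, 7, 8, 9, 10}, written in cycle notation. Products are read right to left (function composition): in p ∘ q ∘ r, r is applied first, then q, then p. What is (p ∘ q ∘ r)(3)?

7

Chase 3: r(3) = 9; q(9) = 2; p(2) = 7. Hence (p ∘ q ∘ r)(3) = 7.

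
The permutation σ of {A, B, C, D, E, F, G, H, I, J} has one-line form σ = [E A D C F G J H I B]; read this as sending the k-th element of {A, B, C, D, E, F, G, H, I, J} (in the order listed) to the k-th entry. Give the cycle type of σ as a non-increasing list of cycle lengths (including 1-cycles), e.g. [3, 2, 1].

[6, 2, 1, 1]

The disjoint cycles are (A E F G J B)(C D)(H)(I), with lengths 6, 2, 1, 1 in non-increasing order.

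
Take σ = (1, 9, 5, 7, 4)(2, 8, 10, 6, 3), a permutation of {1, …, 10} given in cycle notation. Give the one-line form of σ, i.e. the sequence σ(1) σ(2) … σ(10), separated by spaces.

9 8 2 1 7 3 4 10 5 6

Image by image: 1↦9, 2↦8, 3↦2, 4↦1, 5↦7, 6↦3, 7↦4, 8↦10, 9↦5, 10↦6.
So the one-line form is 9 8 2 1 7 3 4 10 5 6.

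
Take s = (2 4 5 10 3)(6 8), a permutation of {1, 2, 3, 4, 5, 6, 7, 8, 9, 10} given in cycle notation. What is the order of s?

10

The disjoint cycles have lengths 5, 2, 1, 1, 1.
Since disjoint cycles commute, ord(s) = lcm(5, 2) = 10.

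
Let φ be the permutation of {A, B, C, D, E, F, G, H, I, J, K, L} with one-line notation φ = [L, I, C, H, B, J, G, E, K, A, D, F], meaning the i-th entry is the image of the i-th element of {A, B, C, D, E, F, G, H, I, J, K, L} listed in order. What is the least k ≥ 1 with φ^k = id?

12

The disjoint-cycle form of φ has cycle lengths 6, 4, 1, 1.
Since disjoint cycles commute, ord(φ) = lcm(6, 4) = 12.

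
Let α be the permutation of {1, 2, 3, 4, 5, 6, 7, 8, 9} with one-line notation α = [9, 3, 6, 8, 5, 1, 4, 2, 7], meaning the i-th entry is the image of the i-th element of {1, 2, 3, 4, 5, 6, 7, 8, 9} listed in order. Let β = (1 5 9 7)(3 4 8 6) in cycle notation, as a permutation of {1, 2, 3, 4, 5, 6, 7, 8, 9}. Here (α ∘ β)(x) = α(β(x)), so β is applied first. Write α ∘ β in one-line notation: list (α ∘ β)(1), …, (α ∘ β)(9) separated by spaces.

(α ∘ β)(x) = α(β(x)). Computing each image: α(β(1)) = α(5) = 5, α(β(2)) = α(2) = 3, α(β(3)) = α(4) = 8, α(β(4)) = α(8) = 2, α(β(5)) = α(9) = 7, α(β(6)) = α(3) = 6, α(β(7)) = α(1) = 9, α(β(8)) = α(6) = 1, α(β(9)) = α(7) = 4.
Hence α ∘ β = [5 3 8 2 7 6 9 1 4].

5 3 8 2 7 6 9 1 4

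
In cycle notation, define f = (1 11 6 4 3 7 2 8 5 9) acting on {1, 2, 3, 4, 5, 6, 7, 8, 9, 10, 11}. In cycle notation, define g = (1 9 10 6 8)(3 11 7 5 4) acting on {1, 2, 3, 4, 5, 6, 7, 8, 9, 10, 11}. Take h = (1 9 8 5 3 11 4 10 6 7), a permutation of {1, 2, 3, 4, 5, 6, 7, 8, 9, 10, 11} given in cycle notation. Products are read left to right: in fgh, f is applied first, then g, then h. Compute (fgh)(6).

(fgh)(6) = h(g(f(6))). f(6) = 4, then g(4) = 3, then h(3) = 11, so the result is 11.

11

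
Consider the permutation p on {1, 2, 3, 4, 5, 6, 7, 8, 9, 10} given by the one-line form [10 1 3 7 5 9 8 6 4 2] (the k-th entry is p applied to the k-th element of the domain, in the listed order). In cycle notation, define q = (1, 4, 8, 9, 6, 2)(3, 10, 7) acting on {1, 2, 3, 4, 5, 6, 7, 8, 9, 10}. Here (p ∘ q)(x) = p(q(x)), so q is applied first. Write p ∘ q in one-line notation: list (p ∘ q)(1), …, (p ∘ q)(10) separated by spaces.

(p ∘ q)(x) = p(q(x)). Computing each image: p(q(1)) = p(4) = 7, p(q(2)) = p(1) = 10, p(q(3)) = p(10) = 2, p(q(4)) = p(8) = 6, p(q(5)) = p(5) = 5, p(q(6)) = p(2) = 1, p(q(7)) = p(3) = 3, p(q(8)) = p(9) = 4, p(q(9)) = p(6) = 9, p(q(10)) = p(7) = 8.
Hence p ∘ q = [7 10 2 6 5 1 3 4 9 8].

7 10 2 6 5 1 3 4 9 8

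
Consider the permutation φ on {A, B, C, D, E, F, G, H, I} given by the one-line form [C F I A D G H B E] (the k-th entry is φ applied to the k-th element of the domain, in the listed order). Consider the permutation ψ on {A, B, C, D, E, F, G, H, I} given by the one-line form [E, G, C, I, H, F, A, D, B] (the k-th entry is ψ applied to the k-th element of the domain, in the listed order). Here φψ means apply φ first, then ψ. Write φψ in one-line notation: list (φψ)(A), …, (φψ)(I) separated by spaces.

(φψ)(x) = ψ(φ(x)). Computing each image: ψ(φ(A)) = ψ(C) = C, ψ(φ(B)) = ψ(F) = F, ψ(φ(C)) = ψ(I) = B, ψ(φ(D)) = ψ(A) = E, ψ(φ(E)) = ψ(D) = I, ψ(φ(F)) = ψ(G) = A, ψ(φ(G)) = ψ(H) = D, ψ(φ(H)) = ψ(B) = G, ψ(φ(I)) = ψ(E) = H.
Hence φψ = [C F B E I A D G H].

C F B E I A D G H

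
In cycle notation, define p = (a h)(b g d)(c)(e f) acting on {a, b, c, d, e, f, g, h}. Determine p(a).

h

In the cycle (a h), a is followed by h, so p(a) = h.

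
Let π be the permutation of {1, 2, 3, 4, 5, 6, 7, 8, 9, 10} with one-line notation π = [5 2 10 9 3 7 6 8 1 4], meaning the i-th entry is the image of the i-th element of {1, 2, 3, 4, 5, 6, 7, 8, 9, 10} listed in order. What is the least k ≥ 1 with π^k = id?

Decomposing into disjoint cycles gives cycle lengths 6, 2, 1, 1.
The order is lcm(6, 2) = 6.

6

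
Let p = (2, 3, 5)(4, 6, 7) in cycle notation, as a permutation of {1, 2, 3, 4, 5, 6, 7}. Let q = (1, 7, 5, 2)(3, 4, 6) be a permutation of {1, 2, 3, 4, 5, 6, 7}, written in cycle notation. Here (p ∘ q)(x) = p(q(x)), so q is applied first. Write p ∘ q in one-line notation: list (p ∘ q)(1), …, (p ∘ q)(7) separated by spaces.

4 1 6 7 3 5 2

(p ∘ q)(x) = p(q(x)). Computing each image: p(q(1)) = p(7) = 4, p(q(2)) = p(1) = 1, p(q(3)) = p(4) = 6, p(q(4)) = p(6) = 7, p(q(5)) = p(2) = 3, p(q(6)) = p(3) = 5, p(q(7)) = p(5) = 2.
Hence p ∘ q = [4 1 6 7 3 5 2].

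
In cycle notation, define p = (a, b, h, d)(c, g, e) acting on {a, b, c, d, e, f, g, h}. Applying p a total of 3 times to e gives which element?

e

e lies in the 3-cycle (c, g, e).
Since the cycle has length 3, p^3 acts on it the same as p^0 (3 mod 3 = 0).
So p^3(e) = e.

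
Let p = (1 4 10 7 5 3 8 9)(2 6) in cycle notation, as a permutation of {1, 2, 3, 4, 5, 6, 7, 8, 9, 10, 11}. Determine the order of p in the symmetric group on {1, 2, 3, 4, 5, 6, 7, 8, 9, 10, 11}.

8

The disjoint cycles have lengths 8, 2, 1.
Since disjoint cycles commute, ord(p) = lcm(8, 2) = 8.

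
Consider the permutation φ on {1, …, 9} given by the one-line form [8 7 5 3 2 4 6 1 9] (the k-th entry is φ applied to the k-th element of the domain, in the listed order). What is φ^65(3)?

4

Tracing 3 → 5 → … returns to 3 after 6 steps, so 3 lies in a 6-cycle (2, 7, 6, 4, 3, 5).
Powers repeat with period 6 on this cycle, and 65 mod 6 = 5, so φ^65(3) = φ^5(3).
Stepping 5 places around the cycle: 3 → 5 → 2 → 7 → 6 → 4.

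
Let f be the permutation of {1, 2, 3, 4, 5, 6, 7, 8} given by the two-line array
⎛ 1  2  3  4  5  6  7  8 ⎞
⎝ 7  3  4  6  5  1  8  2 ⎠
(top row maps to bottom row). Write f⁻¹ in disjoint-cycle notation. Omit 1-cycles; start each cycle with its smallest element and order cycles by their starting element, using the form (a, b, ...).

(1, 6, 4, 3, 2, 8, 7)

The cycle decomposition of f is (1, 7, 8, 2, 3, 4, 6).
The inverse reverses every cycle; in canonical form, f⁻¹ = (1, 6, 4, 3, 2, 8, 7).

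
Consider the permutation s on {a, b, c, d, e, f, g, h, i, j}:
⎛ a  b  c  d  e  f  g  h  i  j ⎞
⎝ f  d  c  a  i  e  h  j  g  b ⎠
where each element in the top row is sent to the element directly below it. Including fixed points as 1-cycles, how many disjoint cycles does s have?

The cycle decomposition is (a, f, e, i, g, h, j, b, d)(c), which has 2 cycles (counting 1-cycles).

2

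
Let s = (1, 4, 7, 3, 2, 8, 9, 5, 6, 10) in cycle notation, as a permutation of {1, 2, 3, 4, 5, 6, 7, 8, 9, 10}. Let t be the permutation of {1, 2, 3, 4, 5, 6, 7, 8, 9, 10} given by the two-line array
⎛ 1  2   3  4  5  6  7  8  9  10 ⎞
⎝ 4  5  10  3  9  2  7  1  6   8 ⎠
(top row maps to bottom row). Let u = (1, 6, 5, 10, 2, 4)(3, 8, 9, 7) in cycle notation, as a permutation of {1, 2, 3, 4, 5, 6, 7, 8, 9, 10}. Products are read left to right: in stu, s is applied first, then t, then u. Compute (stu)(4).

Chase 4: s(4) = 7; t(7) = 7; u(7) = 3. Hence (stu)(4) = 3.

3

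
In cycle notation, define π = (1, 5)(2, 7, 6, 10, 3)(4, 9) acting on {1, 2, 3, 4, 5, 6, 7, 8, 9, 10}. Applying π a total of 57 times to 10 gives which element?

10 lies in the 5-cycle (2, 7, 6, 10, 3).
Since the cycle has length 5, π^57 acts on it the same as π^2 (57 mod 5 = 2).
Advancing 2 steps from 10: 10 → 3 → 2.

2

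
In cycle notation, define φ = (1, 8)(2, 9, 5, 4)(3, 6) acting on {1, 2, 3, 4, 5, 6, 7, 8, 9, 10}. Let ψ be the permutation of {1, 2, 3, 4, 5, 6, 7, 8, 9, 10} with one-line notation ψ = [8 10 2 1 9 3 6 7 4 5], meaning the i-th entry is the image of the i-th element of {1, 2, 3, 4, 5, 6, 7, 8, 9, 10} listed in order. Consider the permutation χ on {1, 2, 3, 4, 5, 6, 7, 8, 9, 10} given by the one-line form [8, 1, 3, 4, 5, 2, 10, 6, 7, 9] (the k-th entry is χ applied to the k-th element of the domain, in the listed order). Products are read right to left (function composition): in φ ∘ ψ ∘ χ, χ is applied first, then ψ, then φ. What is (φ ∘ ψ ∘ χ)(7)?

Chase 7: χ(7) = 10; ψ(10) = 5; φ(5) = 4. Hence (φ ∘ ψ ∘ χ)(7) = 4.

4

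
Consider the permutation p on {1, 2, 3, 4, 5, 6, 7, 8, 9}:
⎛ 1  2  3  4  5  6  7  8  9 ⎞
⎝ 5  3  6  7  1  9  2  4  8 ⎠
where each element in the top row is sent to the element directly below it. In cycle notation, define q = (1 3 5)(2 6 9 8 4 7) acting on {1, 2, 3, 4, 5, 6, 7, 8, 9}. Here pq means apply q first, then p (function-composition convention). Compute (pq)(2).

(pq)(2) = p(q(2)). q(2) = 6, then p(6) = 9. So (pq)(2) = 9.

9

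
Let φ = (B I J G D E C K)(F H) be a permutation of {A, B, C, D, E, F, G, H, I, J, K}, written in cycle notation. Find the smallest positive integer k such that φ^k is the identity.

The disjoint cycles have lengths 8, 2, 1.
Since disjoint cycles commute, ord(φ) = lcm(8, 2) = 8.

8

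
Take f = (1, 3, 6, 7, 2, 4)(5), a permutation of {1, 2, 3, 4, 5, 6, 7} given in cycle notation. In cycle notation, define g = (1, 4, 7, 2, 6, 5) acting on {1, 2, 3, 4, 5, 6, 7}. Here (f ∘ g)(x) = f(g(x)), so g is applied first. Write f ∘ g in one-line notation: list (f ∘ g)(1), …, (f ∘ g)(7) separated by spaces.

1 7 6 2 3 5 4

(f ∘ g)(x) = f(g(x)). Computing each image: f(g(1)) = f(4) = 1, f(g(2)) = f(6) = 7, f(g(3)) = f(3) = 6, f(g(4)) = f(7) = 2, f(g(5)) = f(1) = 3, f(g(6)) = f(5) = 5, f(g(7)) = f(2) = 4.
Hence f ∘ g = [1 7 6 2 3 5 4].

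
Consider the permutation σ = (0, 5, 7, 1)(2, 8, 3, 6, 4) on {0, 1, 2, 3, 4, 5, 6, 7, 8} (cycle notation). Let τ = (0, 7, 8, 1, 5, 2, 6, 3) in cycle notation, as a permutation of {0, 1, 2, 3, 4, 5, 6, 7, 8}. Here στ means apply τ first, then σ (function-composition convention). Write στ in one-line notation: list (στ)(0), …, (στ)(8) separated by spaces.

1 7 4 5 2 8 6 3 0

(στ)(x) = σ(τ(x)). Computing each image: σ(τ(0)) = σ(7) = 1, σ(τ(1)) = σ(5) = 7, σ(τ(2)) = σ(6) = 4, σ(τ(3)) = σ(0) = 5, σ(τ(4)) = σ(4) = 2, σ(τ(5)) = σ(2) = 8, σ(τ(6)) = σ(3) = 6, σ(τ(7)) = σ(8) = 3, σ(τ(8)) = σ(1) = 0.
Hence στ = [1 7 4 5 2 8 6 3 0].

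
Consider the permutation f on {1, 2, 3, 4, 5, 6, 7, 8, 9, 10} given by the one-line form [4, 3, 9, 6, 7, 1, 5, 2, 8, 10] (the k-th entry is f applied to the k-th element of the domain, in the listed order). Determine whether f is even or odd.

In disjoint-cycle form the cycle lengths are 4, 3, 2, 1.
A cycle is odd iff its length is even; f has 2 even-length cycles, so sgn(f) = (−1)^2 and f is even.

even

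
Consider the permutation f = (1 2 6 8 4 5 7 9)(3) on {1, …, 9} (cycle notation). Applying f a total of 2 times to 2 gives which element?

2 lies in the 8-cycle (1 2 6 8 4 5 7 9).
Stepping 2 places around the cycle: 2 → 6 → 8.

8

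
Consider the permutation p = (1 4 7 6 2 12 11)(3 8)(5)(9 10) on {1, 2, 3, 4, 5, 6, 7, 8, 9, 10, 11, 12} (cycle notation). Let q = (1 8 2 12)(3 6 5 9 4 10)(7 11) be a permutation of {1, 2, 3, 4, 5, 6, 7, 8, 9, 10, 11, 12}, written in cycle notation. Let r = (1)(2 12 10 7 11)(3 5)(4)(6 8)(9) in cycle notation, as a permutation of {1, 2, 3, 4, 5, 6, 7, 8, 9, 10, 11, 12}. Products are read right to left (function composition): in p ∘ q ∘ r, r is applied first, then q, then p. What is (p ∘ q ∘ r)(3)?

Chase 3: r(3) = 5; q(5) = 9; p(9) = 10. Hence (p ∘ q ∘ r)(3) = 10.

10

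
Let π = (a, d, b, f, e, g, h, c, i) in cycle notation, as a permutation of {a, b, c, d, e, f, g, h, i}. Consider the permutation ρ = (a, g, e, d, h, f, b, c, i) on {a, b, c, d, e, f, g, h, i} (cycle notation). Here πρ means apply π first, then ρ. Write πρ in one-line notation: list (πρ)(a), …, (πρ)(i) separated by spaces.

h b a c e d f i g

(πρ)(x) = ρ(π(x)). Computing each image: ρ(π(a)) = ρ(d) = h, ρ(π(b)) = ρ(f) = b, ρ(π(c)) = ρ(i) = a, ρ(π(d)) = ρ(b) = c, ρ(π(e)) = ρ(g) = e, ρ(π(f)) = ρ(e) = d, ρ(π(g)) = ρ(h) = f, ρ(π(h)) = ρ(c) = i, ρ(π(i)) = ρ(a) = g.
Hence πρ = [h b a c e d f i g].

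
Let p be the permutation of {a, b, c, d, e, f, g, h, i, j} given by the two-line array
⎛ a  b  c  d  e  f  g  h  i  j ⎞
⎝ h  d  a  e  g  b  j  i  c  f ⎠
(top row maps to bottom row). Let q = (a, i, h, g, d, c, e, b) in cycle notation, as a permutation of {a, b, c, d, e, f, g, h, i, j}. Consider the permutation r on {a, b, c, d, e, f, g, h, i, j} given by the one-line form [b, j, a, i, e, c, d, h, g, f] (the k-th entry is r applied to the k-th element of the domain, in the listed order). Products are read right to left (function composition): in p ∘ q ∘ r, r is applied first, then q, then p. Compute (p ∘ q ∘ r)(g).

Apply the permutations in order: r(g) = d, then q(d) = c, then p(c) = a. So (p ∘ q ∘ r)(g) = a.

a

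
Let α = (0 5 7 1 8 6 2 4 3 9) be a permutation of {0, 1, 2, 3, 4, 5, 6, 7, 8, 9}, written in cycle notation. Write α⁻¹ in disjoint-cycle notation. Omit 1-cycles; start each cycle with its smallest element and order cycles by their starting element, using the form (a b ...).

(0 9 3 4 2 6 8 1 7 5)

Inverting a permutation written in cycle notation just reverses the order within every cycle.
Reversing each cycle of α and rotating so the smallest element leads gives (0 9 3 4 2 6 8 1 7 5).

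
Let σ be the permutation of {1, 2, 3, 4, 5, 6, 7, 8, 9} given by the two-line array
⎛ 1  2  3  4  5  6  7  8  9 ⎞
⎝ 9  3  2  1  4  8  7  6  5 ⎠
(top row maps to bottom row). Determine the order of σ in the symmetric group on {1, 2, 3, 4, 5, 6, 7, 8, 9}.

4

Writing σ as disjoint cycles, the cycle lengths are 4, 2, 2, 1.
The order is lcm(4, 2, 2) = 4.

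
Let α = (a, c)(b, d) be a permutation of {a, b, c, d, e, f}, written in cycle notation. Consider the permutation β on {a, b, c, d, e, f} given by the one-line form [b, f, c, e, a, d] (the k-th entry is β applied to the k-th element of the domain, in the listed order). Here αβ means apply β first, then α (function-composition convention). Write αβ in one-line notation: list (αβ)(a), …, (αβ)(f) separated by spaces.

d f a e c b

For each element, apply β then α: a → b → d; b → f → f; c → c → a; d → e → e; e → a → c; f → d → b.
Collecting the images, αβ = [d f a e c b].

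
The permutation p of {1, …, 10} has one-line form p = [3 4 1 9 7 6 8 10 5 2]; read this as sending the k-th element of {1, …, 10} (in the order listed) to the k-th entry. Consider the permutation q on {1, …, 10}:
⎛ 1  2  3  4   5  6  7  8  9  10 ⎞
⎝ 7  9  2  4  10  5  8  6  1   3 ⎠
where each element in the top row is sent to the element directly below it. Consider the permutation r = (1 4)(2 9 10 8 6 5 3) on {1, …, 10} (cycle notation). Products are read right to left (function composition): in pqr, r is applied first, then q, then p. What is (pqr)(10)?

Apply the permutations in order: r(10) = 8, then q(8) = 6, then p(6) = 6. So (pqr)(10) = 6.

6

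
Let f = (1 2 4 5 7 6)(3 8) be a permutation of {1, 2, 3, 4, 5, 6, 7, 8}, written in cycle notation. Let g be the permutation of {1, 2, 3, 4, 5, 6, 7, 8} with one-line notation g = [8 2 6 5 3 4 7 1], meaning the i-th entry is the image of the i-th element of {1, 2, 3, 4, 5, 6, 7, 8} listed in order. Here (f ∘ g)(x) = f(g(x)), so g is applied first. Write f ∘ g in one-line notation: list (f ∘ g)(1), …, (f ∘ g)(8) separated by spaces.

3 4 1 7 8 5 6 2

(f ∘ g)(x) = f(g(x)). Computing each image: f(g(1)) = f(8) = 3, f(g(2)) = f(2) = 4, f(g(3)) = f(6) = 1, f(g(4)) = f(5) = 7, f(g(5)) = f(3) = 8, f(g(6)) = f(4) = 5, f(g(7)) = f(7) = 6, f(g(8)) = f(1) = 2.
Hence f ∘ g = [3 4 1 7 8 5 6 2].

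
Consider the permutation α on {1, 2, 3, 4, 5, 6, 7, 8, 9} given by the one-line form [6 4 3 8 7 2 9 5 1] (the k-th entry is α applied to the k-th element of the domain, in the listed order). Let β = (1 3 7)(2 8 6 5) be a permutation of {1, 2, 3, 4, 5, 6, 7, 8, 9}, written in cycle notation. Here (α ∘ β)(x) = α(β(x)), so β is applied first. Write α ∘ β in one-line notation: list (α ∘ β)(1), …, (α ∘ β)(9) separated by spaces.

(α ∘ β)(x) = α(β(x)). Computing each image: α(β(1)) = α(3) = 3, α(β(2)) = α(8) = 5, α(β(3)) = α(7) = 9, α(β(4)) = α(4) = 8, α(β(5)) = α(2) = 4, α(β(6)) = α(5) = 7, α(β(7)) = α(1) = 6, α(β(8)) = α(6) = 2, α(β(9)) = α(9) = 1.
Hence α ∘ β = [3 5 9 8 4 7 6 2 1].

3 5 9 8 4 7 6 2 1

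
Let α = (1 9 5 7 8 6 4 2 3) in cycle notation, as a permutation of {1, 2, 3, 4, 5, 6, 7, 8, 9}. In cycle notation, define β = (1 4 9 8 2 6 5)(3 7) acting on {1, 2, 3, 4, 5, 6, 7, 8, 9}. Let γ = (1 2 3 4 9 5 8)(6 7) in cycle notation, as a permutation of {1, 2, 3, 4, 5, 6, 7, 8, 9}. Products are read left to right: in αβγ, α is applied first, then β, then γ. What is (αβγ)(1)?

Chase 1: α(1) = 9; β(9) = 8; γ(8) = 1. Hence (αβγ)(1) = 1.

1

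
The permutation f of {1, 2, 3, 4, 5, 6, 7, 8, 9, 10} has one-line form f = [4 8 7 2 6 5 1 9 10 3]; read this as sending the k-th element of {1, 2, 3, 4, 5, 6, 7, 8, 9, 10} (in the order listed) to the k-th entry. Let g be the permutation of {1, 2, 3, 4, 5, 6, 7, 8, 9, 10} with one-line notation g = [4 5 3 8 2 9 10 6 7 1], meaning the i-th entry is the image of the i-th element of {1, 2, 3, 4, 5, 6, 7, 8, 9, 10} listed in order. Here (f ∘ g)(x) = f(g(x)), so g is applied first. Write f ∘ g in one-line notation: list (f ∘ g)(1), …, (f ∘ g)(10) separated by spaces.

For each element, apply g then f: 1 → 4 → 2; 2 → 5 → 6; 3 → 3 → 7; 4 → 8 → 9; 5 → 2 → 8; 6 → 9 → 10; 7 → 10 → 3; 8 → 6 → 5; 9 → 7 → 1; 10 → 1 → 4.
So f ∘ g in one-line form is 2 6 7 9 8 10 3 5 1 4.

2 6 7 9 8 10 3 5 1 4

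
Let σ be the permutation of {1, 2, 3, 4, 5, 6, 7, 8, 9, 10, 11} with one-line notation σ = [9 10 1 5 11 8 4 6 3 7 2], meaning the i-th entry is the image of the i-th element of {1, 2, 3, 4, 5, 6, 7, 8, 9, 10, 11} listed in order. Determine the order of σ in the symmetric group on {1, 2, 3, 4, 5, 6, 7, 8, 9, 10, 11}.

6

Writing σ as disjoint cycles, the cycle lengths are 6, 3, 2.
The order of σ is the least common multiple of its cycle lengths: lcm(6, 3, 2) = 6.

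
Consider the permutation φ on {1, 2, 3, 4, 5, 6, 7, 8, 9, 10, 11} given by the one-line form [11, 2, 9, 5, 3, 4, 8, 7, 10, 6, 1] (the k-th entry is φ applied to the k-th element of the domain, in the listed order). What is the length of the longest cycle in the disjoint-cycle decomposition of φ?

6

Decomposing into disjoint cycles gives (1, 11)(3, 9, 10, 6, 4, 5)(7, 8); the longest has length 6.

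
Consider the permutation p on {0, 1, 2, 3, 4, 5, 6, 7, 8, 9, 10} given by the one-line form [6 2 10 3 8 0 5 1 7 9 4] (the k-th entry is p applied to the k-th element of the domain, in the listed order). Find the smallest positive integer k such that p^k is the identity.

The disjoint-cycle form of p has cycle lengths 6, 3, 1, 1.
The order is lcm(6, 3) = 6.

6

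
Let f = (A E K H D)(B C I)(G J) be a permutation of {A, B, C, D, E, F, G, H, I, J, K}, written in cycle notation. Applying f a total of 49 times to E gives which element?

E lies in the 5-cycle (A E K H D).
On a 5-cycle, f^5 is the identity, so f^49 = f^4 there (49 ≡ 4 mod 5).
Advancing 4 steps from E: E → K → H → D → A.

A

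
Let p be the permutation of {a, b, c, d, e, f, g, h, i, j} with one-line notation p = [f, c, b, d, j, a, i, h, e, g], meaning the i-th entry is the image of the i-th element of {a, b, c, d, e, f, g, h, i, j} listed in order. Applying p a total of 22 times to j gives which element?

i

Tracing j → g → … returns to j after 4 steps, so j lies in a 4-cycle (e j g i).
Since the cycle has length 4, p^22 acts on it the same as p^2 (22 mod 4 = 2).
Advancing 2 steps from j: j → g → i.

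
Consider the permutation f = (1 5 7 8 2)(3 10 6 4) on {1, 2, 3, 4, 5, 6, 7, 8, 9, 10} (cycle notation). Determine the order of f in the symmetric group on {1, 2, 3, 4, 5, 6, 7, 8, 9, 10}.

The cycle type of f is (5, 4, 1).
The order of f is the least common multiple of its cycle lengths: lcm(5, 4) = 20.

20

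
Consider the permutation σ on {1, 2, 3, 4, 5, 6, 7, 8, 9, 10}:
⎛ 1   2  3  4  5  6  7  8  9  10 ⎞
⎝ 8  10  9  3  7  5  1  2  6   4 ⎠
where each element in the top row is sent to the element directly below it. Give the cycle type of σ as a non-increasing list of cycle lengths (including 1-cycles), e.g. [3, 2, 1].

[10]

The disjoint cycles are (1, 8, 2, 10, 4, 3, 9, 6, 5, 7), with lengths 10 in non-increasing order.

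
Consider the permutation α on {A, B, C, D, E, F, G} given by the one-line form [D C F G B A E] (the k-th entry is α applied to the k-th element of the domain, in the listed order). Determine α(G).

E

G is element number 7 of the domain, and entry number 7 of the one-line form is E, so α(G) = E.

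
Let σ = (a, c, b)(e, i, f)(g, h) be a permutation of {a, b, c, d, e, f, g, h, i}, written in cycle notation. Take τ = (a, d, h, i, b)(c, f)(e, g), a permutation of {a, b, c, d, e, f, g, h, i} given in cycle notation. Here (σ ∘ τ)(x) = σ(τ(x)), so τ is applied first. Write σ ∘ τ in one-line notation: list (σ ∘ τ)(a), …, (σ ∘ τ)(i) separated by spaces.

For each element, apply τ then σ: a → d → d; b → a → c; c → f → e; d → h → g; e → g → h; f → c → b; g → e → i; h → i → f; i → b → a.
So σ ∘ τ in one-line form is d c e g h b i f a.

d c e g h b i f a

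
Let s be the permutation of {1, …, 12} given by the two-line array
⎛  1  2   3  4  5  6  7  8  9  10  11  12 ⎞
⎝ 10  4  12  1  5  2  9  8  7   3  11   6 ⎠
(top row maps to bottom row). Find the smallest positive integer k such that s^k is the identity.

14

Writing s as disjoint cycles, the cycle lengths are 7, 2, 1, 1, 1.
The order is lcm(7, 2) = 14.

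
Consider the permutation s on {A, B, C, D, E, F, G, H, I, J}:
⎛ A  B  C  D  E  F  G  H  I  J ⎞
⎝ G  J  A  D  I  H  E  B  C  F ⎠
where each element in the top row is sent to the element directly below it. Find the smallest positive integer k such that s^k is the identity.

20

The disjoint-cycle form of s has cycle lengths 5, 4, 1.
The order of s is the least common multiple of its cycle lengths: lcm(5, 4) = 20.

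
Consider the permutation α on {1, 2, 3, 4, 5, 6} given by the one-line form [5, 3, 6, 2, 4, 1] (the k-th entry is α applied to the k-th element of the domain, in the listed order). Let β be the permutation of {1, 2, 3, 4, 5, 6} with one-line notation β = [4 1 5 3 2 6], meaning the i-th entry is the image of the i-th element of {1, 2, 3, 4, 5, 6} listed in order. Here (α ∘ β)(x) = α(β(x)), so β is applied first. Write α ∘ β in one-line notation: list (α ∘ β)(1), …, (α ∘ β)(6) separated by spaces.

2 5 4 6 3 1

Chase each element through β then α: 1 → 4 → 2; 2 → 1 → 5; 3 → 5 → 4; 4 → 3 → 6; 5 → 2 → 3; 6 → 6 → 1.
So α ∘ β in one-line form is 2 5 4 6 3 1.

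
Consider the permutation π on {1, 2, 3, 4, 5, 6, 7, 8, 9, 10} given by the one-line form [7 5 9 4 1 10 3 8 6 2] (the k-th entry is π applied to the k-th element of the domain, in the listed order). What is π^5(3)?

5

Tracing 3 → 9 → … returns to 3 after 8 steps, so 3 lies in an 8-cycle (1, 7, 3, 9, 6, 10, 2, 5).
Advancing 5 steps from 3: 3 → 9 → 6 → 10 → 2 → 5.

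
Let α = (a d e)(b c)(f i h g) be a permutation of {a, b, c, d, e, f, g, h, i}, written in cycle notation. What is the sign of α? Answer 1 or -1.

The cycle lengths are 4, 3, 2.
A cycle is odd iff its length is even; α has 2 even-length cycles, so sgn(α) = (−1)^2 and α is even.

1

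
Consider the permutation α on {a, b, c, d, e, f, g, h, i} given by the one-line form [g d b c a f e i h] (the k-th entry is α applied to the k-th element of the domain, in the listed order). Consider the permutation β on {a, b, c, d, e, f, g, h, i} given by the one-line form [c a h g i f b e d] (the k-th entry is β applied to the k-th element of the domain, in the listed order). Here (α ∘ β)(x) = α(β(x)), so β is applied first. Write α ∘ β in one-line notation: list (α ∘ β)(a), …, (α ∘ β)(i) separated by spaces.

b g i e h f d a c

(α ∘ β)(x) = α(β(x)). Computing each image: α(β(a)) = α(c) = b, α(β(b)) = α(a) = g, α(β(c)) = α(h) = i, α(β(d)) = α(g) = e, α(β(e)) = α(i) = h, α(β(f)) = α(f) = f, α(β(g)) = α(b) = d, α(β(h)) = α(e) = a, α(β(i)) = α(d) = c.
Hence α ∘ β = [b g i e h f d a c].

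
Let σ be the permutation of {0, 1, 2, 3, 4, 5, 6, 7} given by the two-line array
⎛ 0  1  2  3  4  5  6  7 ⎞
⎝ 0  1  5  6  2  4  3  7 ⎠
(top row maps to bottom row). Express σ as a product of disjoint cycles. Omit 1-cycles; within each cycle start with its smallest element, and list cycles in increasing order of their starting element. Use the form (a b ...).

(2 5 4)(3 6)

From 2: 2 → 5 → 4 → 2, closing the cycle (2 5 4).
Continuing from each remaining unvisited element yields (2 5 4)(3 6).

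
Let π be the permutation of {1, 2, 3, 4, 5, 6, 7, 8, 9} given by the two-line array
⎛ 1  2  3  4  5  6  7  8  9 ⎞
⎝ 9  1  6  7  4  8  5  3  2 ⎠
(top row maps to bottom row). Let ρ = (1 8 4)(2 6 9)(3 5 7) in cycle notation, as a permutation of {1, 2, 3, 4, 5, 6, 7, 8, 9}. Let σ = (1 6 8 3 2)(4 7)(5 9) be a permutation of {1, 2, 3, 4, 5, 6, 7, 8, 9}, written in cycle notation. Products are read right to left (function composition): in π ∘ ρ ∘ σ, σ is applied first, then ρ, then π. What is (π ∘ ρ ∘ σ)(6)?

(π ∘ ρ ∘ σ)(6) = π(ρ(σ(6))). σ(6) = 8, then ρ(8) = 4, then π(4) = 7, so the result is 7.

7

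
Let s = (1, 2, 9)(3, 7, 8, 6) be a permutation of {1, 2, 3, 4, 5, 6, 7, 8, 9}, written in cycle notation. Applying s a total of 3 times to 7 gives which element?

7 lies in the 4-cycle (3, 7, 8, 6).
Advancing 3 steps from 7: 7 → 8 → 6 → 3.

3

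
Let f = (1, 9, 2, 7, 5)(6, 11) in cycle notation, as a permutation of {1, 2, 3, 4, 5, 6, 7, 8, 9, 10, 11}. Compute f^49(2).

2 lies in the 5-cycle (1, 9, 2, 7, 5).
On a 5-cycle, f^5 is the identity, so f^49 = f^4 there (49 ≡ 4 mod 5).
Advancing 4 steps from 2: 2 → 7 → 5 → 1 → 9.

9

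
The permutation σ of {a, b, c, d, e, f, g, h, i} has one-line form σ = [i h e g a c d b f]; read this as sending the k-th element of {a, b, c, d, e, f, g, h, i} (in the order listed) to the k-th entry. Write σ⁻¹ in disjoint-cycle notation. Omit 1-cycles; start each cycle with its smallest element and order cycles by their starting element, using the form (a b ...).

(a e c f i)(b h)(d g)

First write σ in disjoint cycles: (a i f c e)(b h)(d g).
The inverse reverses every cycle; in canonical form, σ⁻¹ = (a e c f i)(b h)(d g).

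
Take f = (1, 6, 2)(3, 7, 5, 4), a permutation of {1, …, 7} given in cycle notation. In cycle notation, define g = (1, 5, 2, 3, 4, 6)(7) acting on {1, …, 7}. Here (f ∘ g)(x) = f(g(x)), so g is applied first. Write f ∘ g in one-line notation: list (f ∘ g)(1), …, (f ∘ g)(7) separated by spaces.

4 7 3 2 1 6 5

Chase each element through g then f: 1 → 5 → 4; 2 → 3 → 7; 3 → 4 → 3; 4 → 6 → 2; 5 → 2 → 1; 6 → 1 → 6; 7 → 7 → 5.
Collecting the images, f ∘ g = [4 7 3 2 1 6 5].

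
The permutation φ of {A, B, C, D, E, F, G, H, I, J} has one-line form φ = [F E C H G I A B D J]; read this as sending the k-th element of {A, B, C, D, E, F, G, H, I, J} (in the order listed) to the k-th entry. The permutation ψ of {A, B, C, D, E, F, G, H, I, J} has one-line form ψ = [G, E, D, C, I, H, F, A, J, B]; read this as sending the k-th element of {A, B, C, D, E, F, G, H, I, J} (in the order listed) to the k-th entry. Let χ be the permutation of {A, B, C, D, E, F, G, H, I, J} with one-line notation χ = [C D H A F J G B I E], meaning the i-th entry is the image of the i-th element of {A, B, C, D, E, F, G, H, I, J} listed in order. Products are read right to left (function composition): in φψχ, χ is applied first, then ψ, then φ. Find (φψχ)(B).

Chase B: χ(B) = D; ψ(D) = C; φ(C) = C. Hence (φψχ)(B) = C.

C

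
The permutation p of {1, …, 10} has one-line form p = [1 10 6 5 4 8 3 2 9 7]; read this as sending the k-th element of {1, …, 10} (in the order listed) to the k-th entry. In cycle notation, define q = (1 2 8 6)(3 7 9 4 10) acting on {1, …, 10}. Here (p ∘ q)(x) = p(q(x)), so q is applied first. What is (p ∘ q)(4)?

7

(p ∘ q)(4) = p(q(4)). q(4) = 10, then p(10) = 7. So (p ∘ q)(4) = 7.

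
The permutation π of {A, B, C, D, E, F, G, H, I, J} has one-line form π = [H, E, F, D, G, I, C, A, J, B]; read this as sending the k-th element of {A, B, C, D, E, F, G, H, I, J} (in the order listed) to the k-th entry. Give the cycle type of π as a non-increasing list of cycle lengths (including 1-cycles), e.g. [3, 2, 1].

The disjoint cycles are (A H)(B E G C F I J)(D), with lengths 7, 2, 1 in non-increasing order.

[7, 2, 1]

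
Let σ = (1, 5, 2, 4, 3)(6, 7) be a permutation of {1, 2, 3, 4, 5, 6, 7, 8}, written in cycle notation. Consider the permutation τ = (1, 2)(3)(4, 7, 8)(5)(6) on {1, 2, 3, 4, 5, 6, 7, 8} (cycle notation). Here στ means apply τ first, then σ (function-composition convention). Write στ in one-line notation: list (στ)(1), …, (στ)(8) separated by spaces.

(στ)(x) = σ(τ(x)). Computing each image: σ(τ(1)) = σ(2) = 4, σ(τ(2)) = σ(1) = 5, σ(τ(3)) = σ(3) = 1, σ(τ(4)) = σ(7) = 6, σ(τ(5)) = σ(5) = 2, σ(τ(6)) = σ(6) = 7, σ(τ(7)) = σ(8) = 8, σ(τ(8)) = σ(4) = 3.
Hence στ = [4 5 1 6 2 7 8 3].

4 5 1 6 2 7 8 3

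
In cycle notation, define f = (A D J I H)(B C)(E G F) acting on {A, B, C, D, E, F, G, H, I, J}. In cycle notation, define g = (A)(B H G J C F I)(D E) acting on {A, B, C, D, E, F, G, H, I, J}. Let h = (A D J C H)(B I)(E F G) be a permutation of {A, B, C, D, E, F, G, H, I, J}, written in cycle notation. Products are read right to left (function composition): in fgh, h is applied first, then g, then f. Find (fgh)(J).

(fgh)(J) = f(g(h(J))). h(J) = C, then g(C) = F, then f(F) = E, so the result is E.

E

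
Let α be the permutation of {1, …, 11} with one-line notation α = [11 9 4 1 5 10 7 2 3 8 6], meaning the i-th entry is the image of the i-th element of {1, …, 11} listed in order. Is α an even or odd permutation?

even

In disjoint-cycle form the cycle lengths are 9, 1, 1.
A cycle of length ℓ contributes ℓ−1 transpositions, so α is a product of 8 transpositions — even.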